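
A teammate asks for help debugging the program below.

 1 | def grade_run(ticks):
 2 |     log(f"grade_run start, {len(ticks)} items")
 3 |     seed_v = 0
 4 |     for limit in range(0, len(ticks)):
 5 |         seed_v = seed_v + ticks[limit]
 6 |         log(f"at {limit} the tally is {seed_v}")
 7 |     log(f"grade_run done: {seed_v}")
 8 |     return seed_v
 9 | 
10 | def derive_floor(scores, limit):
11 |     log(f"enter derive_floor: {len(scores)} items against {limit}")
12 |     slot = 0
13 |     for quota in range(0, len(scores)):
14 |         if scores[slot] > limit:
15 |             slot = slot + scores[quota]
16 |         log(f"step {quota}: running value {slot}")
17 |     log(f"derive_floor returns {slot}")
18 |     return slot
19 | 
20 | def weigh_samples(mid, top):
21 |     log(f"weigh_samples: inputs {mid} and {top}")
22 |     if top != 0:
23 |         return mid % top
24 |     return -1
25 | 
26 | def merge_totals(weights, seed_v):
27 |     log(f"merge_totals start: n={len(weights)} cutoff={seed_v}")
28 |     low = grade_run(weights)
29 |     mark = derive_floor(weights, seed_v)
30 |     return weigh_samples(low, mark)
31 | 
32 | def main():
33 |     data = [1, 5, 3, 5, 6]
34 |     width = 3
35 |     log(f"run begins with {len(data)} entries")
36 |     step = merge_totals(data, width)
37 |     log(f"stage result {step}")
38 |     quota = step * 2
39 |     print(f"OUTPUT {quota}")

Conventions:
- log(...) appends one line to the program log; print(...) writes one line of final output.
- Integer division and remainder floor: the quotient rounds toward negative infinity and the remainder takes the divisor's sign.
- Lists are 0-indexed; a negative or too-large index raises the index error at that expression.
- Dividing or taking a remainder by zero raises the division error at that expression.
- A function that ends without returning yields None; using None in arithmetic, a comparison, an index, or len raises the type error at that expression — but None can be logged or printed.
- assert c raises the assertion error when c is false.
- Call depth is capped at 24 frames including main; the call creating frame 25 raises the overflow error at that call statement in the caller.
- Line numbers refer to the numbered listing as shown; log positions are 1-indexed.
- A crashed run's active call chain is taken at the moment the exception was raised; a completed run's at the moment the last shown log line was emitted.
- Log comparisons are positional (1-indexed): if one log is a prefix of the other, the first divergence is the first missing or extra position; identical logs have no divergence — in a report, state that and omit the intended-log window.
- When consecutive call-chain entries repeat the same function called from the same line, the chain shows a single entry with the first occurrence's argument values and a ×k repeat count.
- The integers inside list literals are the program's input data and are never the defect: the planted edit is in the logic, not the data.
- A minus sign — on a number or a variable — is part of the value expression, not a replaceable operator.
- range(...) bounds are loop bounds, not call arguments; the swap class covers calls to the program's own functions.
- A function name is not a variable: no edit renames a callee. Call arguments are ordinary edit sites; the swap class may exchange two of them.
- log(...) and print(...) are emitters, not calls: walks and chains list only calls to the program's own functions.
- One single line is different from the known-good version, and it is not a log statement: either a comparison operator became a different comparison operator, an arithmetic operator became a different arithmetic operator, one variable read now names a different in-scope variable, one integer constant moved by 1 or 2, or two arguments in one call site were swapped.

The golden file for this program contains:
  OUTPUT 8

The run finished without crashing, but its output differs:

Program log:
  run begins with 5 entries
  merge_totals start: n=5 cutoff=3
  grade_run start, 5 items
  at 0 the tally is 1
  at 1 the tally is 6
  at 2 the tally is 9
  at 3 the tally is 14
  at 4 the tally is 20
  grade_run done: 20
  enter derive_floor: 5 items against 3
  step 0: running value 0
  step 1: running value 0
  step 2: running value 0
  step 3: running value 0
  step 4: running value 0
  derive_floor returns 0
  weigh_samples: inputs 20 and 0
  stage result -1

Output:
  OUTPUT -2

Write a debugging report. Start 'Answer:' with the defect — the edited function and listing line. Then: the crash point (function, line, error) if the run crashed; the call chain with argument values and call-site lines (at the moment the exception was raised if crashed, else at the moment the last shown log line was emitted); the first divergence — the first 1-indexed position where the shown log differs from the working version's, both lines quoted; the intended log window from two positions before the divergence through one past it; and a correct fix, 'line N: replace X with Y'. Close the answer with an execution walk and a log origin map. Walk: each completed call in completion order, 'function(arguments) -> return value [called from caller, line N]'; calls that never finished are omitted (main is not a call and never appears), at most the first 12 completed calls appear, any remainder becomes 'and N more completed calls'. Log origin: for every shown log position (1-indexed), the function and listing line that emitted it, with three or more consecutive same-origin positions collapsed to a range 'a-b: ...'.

Answer: the defect is in derive_floor at line 14.
Key fact: Everything matches until log position 12, which reads 'step 1: running value 0' in place of 'step 1: running value 5'.
Call chain: main.
First divergence: position 12; shown 'step 1: running value 0' vs intended 'step 1: running value 5'.
Intended log window:
  10: enter derive_floor: 5 items against 3
  11: step 0: running value 0
  12: step 1: running value 5
  13: step 2: running value 5
Execution walk:
  grade_run([1, 5, 3, 5, 6]) -> 20  [called from merge_totals, line 28]
  derive_floor([1, 5, 3, 5, 6], 3) -> 0  [called from merge_totals, line 29]
  weigh_samples(20, 0) -> -1  [called from merge_totals, line 30]
  merge_totals([1, 5, 3, 5, 6], 3) -> -1  [called from main, line 36]
Log origin:
  1 — main, line 35
  2 — merge_totals, line 27
  3 — grade_run, line 2
  4-8 — grade_run, line 6
  9 — grade_run, line 7
  10 — derive_floor, line 11
  11-15 — derive_floor, line 16
  16 — derive_floor, line 17
  17 — weigh_samples, line 21
  18 — main, line 37
A correct fix: line 14: replace `slot` with `quota`.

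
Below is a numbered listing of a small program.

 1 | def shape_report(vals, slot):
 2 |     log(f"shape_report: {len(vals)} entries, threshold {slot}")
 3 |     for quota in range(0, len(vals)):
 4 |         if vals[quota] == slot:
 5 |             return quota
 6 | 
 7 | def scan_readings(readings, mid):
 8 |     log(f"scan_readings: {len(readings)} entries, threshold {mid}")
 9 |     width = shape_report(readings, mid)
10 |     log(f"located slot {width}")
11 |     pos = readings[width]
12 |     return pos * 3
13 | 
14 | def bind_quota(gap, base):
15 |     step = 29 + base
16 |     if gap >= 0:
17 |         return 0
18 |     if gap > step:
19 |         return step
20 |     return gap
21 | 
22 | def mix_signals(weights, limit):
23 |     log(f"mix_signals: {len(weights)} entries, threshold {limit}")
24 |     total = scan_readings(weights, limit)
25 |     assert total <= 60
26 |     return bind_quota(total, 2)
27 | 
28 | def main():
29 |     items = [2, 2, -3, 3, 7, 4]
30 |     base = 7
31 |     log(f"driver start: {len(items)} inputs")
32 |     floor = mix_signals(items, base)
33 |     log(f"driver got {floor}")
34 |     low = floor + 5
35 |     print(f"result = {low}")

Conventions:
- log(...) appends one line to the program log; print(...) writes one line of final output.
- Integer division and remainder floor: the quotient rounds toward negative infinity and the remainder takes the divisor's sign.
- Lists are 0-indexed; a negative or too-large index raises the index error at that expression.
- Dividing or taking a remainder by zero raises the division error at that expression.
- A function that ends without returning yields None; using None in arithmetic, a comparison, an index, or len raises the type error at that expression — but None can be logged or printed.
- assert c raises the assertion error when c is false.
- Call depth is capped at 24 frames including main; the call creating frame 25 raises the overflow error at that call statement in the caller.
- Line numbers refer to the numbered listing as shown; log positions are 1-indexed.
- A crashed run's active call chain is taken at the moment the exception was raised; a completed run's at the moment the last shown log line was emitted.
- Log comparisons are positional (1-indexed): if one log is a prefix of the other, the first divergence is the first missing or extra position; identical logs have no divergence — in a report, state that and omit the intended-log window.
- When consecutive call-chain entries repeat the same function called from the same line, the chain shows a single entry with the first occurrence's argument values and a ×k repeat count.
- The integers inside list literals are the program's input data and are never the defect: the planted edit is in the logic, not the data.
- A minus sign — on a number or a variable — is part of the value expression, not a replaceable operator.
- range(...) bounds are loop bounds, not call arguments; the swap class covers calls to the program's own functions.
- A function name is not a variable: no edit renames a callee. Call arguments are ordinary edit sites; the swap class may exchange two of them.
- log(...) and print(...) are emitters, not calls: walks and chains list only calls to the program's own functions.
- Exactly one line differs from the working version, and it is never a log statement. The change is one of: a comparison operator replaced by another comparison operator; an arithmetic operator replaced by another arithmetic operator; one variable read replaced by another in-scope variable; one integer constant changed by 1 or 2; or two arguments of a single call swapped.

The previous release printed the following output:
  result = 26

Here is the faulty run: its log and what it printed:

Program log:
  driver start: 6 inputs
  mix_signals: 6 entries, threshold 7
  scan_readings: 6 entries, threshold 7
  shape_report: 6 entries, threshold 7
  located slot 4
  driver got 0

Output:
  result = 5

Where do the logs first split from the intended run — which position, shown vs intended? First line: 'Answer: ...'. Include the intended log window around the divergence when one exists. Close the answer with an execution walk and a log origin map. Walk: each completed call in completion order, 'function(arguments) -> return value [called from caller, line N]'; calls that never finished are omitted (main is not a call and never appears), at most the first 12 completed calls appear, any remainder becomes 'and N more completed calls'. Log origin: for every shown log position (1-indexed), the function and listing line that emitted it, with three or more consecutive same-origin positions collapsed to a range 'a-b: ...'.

Answer: position 6 — the shown line 'driver got 0' should read 'driver got 21'.
Intended log window:
  4: shape_report: 6 entries, threshold 7
  5: located slot 4
  6: driver got 21
Execution walk:
  shape_report([2, 2, -3, 3, 7, 4], 7) -> 4  [called from scan_readings, line 9]
  scan_readings([2, 2, -3, 3, 7, 4], 7) -> 21  [called from mix_signals, line 24]
  bind_quota(21, 2) -> 0  [called from mix_signals, line 26]
  mix_signals([2, 2, -3, 3, 7, 4], 7) -> 0  [called from main, line 32]
Origin of each log line:
  1: logged in main at line 31
  2: logged in mix_signals at line 23
  3: logged in scan_readings at line 8
  4: logged in shape_report at line 2
  5: logged in scan_readings at line 10
  6: logged in main at line 33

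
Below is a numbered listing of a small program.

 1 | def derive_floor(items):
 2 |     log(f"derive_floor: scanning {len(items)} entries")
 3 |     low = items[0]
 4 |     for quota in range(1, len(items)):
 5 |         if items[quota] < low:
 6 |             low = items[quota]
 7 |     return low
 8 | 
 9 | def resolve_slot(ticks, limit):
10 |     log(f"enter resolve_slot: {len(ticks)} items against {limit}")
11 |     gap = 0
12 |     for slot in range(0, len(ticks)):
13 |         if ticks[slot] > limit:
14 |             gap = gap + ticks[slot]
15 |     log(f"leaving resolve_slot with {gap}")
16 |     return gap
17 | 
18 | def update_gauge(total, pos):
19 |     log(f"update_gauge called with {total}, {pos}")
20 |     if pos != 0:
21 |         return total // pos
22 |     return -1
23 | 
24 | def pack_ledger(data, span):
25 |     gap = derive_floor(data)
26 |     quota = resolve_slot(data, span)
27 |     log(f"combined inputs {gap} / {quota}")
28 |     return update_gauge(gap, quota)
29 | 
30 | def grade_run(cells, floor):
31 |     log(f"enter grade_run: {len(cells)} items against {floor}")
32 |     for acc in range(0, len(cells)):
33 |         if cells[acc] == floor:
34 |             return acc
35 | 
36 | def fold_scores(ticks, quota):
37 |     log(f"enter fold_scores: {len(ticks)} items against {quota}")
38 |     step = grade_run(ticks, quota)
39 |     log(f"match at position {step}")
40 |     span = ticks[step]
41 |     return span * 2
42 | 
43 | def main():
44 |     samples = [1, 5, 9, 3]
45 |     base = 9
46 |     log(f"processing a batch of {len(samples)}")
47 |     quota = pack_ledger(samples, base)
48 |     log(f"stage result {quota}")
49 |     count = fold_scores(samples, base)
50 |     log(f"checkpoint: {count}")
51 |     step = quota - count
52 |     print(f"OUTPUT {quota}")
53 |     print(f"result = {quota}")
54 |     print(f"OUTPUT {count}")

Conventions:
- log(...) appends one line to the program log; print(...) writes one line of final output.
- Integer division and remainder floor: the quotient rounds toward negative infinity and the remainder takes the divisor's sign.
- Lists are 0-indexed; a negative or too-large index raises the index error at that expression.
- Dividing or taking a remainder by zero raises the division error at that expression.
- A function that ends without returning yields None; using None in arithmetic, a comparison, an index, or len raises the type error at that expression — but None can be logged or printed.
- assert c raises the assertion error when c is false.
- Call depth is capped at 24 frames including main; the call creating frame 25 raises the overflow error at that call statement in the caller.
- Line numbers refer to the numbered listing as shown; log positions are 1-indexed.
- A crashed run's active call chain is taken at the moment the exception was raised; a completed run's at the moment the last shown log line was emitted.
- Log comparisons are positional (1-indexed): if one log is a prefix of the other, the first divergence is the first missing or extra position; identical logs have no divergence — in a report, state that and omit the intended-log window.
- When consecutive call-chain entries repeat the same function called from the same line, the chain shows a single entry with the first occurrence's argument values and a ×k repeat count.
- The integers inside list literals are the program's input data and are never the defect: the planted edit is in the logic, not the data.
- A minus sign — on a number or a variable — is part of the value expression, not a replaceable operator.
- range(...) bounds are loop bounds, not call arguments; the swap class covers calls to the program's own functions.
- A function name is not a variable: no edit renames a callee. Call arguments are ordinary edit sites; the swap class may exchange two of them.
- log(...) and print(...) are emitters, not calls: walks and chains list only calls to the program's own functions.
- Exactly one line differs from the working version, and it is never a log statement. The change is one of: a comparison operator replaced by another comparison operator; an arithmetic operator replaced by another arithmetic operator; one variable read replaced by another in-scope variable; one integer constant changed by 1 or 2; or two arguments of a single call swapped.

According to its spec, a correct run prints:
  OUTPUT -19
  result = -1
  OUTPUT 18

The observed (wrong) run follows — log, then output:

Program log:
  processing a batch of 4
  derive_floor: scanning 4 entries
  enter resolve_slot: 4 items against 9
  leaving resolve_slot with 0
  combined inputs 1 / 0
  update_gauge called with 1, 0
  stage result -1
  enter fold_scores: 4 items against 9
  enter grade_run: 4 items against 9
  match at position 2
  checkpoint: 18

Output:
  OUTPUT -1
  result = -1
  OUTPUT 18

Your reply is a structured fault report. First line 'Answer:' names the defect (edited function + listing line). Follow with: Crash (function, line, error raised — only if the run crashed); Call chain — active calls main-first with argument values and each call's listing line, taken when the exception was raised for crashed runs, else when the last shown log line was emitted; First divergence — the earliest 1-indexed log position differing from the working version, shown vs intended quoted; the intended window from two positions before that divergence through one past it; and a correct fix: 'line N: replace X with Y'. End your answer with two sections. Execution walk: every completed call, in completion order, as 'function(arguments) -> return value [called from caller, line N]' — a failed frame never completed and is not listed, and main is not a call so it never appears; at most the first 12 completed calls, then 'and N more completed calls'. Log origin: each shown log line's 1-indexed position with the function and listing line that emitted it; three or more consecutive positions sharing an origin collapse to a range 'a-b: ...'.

Answer: the defect is in main at line 52.
Key observation: The two runs log identically and part ways only at the printed values.
Call chain: main.
First divergence: none; the two logs match at every position.
Execution walk:
  derive_floor([1, 5, 9, 3]) -> 1  [called from pack_ledger, line 25]
  resolve_slot([1, 5, 9, 3], 9) -> 0  [called from pack_ledger, line 26]
  update_gauge(1, 0) -> -1  [called from pack_ledger, line 28]
  pack_ledger([1, 5, 9, 3], 9) -> -1  [called from main, line 47]
  grade_run([1, 5, 9, 3], 9) -> 2  [called from fold_scores, line 38]
  fold_scores([1, 5, 9, 3], 9) -> 18  [called from main, line 49]
Log origin:
  1: emitted by main (line 46)
  2: emitted by derive_floor (line 2)
  3: emitted by resolve_slot (line 10)
  4: emitted by resolve_slot (line 15)
  5: emitted by pack_ledger (line 27)
  6: emitted by update_gauge (line 19)
  7: emitted by main (line 48)
  8: emitted by fold_scores (line 37)
  9: emitted by grade_run (line 31)
  10: emitted by fold_scores (line 39)
  11: emitted by main (line 50)
A correct fix: line 52: replace `quota` with `step`.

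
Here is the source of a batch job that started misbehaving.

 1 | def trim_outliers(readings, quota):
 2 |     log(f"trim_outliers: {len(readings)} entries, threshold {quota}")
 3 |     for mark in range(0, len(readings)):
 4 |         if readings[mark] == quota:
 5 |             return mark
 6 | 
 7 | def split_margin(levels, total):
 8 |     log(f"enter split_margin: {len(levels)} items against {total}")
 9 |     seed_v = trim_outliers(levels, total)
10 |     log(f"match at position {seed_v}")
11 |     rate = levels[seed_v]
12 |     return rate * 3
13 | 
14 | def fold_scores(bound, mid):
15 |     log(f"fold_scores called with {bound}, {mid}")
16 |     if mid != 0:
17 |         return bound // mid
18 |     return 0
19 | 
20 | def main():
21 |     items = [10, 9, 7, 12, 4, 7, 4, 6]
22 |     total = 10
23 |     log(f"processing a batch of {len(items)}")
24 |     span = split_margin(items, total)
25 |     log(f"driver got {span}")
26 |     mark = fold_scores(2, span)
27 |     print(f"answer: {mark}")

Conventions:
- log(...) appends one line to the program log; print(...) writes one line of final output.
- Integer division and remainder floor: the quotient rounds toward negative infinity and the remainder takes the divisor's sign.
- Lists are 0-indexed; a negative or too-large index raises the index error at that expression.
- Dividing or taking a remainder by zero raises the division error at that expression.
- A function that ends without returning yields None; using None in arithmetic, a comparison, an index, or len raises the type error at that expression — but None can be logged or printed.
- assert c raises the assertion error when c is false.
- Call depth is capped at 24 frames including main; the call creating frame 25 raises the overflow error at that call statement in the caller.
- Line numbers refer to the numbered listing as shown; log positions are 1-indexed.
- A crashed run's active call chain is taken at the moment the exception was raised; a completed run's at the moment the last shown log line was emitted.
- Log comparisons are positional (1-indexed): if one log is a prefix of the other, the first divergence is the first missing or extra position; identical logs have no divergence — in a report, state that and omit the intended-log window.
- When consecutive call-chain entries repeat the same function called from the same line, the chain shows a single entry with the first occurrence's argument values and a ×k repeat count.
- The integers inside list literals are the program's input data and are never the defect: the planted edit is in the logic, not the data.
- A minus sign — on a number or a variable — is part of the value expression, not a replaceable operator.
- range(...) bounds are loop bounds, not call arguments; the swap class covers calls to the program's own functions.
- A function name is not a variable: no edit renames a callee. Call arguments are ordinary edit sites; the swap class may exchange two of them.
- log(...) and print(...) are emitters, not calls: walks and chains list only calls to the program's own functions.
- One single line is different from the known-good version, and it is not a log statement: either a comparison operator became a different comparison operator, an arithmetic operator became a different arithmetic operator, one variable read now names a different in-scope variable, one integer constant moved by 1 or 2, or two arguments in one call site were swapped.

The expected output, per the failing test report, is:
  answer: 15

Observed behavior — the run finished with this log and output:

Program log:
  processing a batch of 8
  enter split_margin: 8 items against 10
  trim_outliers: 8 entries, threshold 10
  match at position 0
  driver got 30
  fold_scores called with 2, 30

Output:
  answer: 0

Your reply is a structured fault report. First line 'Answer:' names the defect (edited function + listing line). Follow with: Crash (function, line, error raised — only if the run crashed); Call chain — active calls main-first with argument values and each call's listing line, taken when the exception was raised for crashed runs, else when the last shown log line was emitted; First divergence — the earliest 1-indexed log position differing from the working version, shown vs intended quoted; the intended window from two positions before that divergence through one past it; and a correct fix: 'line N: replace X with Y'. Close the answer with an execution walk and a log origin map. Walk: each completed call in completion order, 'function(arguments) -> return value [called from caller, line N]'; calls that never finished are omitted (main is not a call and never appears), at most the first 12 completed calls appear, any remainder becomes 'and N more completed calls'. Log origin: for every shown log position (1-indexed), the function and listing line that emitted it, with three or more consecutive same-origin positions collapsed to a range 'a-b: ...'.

Answer: the defect is in main at line 26.
Core observation: Everything matches until log position 6, which reads 'fold_scores called with 2, 30' in place of 'fold_scores called with 30, 2'.
Call chain: main -> fold_scores(2, 30) (called at line 26).
First divergence: position 6; shown 'fold_scores called with 2, 30' vs intended 'fold_scores called with 30, 2'.
Intended log window:
  4: match at position 0
  5: driver got 30
  6: fold_scores called with 30, 2
Execution walk:
  trim_outliers([10, 9, 7, 12, 4, 7, 4, 6], 10) -> 0  [called from split_margin, line 9]
  split_margin([10, 9, 7, 12, 4, 7, 4, 6], 10) -> 30  [called from main, line 24]
  fold_scores(2, 30) -> 0  [called from main, line 26]
Origin of each log line:
  1: logged in main at line 23
  2: logged in split_margin at line 8
  3: logged in trim_outliers at line 2
  4: logged in split_margin at line 10
  5: logged in main at line 25
  6: logged in fold_scores at line 15
A correct fix: line 26: replace `fold_scores(2, span)` with `fold_scores(span, 2)`.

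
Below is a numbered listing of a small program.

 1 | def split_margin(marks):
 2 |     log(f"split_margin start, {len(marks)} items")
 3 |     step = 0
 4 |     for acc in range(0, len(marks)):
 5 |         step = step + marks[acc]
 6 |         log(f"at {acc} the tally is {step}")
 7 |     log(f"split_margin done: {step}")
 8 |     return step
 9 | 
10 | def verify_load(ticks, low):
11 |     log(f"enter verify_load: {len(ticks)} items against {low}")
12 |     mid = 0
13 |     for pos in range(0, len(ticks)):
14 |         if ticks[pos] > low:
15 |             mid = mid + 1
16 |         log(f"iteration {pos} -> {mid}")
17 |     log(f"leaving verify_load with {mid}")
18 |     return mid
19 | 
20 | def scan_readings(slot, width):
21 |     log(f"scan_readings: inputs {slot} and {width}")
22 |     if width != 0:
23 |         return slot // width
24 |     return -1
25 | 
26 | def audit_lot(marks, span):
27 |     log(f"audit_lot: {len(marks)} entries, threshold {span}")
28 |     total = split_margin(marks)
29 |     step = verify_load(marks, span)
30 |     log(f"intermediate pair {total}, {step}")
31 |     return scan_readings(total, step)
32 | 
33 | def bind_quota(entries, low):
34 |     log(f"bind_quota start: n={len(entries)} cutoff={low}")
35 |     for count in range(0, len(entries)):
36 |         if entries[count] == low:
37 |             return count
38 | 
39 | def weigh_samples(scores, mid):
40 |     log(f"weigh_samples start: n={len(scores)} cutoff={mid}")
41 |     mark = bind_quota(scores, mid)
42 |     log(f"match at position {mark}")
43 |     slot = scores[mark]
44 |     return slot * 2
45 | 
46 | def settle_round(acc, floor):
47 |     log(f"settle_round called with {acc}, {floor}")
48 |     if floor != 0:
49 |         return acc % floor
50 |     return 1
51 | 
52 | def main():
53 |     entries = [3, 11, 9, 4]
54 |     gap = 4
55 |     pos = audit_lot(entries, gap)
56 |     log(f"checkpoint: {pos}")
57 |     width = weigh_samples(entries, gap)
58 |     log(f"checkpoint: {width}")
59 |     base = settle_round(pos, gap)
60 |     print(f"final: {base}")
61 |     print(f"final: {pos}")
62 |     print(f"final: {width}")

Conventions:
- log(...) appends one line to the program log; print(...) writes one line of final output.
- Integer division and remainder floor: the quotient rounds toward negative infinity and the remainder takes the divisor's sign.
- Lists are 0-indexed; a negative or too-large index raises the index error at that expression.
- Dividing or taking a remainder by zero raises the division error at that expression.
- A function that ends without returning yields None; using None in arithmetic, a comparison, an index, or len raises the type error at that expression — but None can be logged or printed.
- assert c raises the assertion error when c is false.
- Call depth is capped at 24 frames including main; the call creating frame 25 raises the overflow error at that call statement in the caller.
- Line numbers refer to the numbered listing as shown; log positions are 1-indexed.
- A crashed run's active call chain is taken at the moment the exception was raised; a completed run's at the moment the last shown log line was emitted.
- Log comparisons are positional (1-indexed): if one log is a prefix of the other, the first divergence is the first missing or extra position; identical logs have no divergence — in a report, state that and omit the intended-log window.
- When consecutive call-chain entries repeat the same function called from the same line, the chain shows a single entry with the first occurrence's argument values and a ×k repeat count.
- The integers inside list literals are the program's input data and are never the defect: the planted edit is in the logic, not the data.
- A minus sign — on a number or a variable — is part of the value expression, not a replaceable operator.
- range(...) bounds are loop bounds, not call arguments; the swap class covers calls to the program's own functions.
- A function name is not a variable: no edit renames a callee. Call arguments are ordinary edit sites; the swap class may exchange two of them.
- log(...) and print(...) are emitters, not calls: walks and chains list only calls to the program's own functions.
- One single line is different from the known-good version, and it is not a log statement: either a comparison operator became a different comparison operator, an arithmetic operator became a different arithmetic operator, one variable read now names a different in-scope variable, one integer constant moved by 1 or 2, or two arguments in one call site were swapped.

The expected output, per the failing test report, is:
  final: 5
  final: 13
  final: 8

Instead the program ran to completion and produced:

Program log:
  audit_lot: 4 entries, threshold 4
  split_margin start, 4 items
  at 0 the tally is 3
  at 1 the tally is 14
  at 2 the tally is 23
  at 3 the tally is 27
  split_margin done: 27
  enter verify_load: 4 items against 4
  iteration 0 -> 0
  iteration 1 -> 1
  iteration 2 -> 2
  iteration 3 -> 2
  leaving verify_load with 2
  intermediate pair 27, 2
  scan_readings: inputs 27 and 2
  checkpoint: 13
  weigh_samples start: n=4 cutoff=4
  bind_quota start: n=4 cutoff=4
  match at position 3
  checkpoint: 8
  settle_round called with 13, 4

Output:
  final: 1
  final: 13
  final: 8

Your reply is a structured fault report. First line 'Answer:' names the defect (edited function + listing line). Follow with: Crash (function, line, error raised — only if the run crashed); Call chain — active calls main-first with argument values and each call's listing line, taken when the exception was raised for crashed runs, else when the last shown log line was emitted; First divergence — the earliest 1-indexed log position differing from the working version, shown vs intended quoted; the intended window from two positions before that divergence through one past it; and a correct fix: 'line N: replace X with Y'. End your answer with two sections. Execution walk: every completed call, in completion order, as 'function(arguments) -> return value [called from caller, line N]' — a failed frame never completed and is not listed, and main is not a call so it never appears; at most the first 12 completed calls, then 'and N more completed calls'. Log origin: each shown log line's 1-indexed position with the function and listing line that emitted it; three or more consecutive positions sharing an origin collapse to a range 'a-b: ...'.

Answer: the defect is in main at line 59.
Key fact: Log line 21 is where behavior first shows: 'settle_round called with 13, 4' appears instead of 'settle_round called with 13, 8'.
Call chain: main -> settle_round(13, 4) (called at line 59).
First divergence: position 21 — shown 'settle_round called with 13, 4', intended 'settle_round called with 13, 8'.
Intended log window:
  19: match at position 3
  20: checkpoint: 8
  21: settle_round called with 13, 8
Execution walk:
  split_margin([3, 11, 9, 4]) -> 27  [called from audit_lot, line 28]
  verify_load([3, 11, 9, 4], 4) -> 2  [called from audit_lot, line 29]
  scan_readings(27, 2) -> 13  [called from audit_lot, line 31]
  audit_lot([3, 11, 9, 4], 4) -> 13  [called from main, line 55]
  bind_quota([3, 11, 9, 4], 4) -> 3  [called from weigh_samples, line 41]
  weigh_samples([3, 11, 9, 4], 4) -> 8  [called from main, line 57]
  settle_round(13, 4) -> 1  [called from main, line 59]
Log origin:
  1: from audit_lot, line 27
  2: from split_margin, line 2
  3-6: from split_margin, line 6
  7: from split_margin, line 7
  8: from verify_load, line 11
  9-12: from verify_load, line 16
  13: from verify_load, line 17
  14: from audit_lot, line 30
  15: from scan_readings, line 21
  16: from main, line 56
  17: from weigh_samples, line 40
  18: from bind_quota, line 34
  19: from weigh_samples, line 42
  20: from main, line 58
  21: from settle_round, line 47
A correct fix: line 59: replace `gap` with `width`.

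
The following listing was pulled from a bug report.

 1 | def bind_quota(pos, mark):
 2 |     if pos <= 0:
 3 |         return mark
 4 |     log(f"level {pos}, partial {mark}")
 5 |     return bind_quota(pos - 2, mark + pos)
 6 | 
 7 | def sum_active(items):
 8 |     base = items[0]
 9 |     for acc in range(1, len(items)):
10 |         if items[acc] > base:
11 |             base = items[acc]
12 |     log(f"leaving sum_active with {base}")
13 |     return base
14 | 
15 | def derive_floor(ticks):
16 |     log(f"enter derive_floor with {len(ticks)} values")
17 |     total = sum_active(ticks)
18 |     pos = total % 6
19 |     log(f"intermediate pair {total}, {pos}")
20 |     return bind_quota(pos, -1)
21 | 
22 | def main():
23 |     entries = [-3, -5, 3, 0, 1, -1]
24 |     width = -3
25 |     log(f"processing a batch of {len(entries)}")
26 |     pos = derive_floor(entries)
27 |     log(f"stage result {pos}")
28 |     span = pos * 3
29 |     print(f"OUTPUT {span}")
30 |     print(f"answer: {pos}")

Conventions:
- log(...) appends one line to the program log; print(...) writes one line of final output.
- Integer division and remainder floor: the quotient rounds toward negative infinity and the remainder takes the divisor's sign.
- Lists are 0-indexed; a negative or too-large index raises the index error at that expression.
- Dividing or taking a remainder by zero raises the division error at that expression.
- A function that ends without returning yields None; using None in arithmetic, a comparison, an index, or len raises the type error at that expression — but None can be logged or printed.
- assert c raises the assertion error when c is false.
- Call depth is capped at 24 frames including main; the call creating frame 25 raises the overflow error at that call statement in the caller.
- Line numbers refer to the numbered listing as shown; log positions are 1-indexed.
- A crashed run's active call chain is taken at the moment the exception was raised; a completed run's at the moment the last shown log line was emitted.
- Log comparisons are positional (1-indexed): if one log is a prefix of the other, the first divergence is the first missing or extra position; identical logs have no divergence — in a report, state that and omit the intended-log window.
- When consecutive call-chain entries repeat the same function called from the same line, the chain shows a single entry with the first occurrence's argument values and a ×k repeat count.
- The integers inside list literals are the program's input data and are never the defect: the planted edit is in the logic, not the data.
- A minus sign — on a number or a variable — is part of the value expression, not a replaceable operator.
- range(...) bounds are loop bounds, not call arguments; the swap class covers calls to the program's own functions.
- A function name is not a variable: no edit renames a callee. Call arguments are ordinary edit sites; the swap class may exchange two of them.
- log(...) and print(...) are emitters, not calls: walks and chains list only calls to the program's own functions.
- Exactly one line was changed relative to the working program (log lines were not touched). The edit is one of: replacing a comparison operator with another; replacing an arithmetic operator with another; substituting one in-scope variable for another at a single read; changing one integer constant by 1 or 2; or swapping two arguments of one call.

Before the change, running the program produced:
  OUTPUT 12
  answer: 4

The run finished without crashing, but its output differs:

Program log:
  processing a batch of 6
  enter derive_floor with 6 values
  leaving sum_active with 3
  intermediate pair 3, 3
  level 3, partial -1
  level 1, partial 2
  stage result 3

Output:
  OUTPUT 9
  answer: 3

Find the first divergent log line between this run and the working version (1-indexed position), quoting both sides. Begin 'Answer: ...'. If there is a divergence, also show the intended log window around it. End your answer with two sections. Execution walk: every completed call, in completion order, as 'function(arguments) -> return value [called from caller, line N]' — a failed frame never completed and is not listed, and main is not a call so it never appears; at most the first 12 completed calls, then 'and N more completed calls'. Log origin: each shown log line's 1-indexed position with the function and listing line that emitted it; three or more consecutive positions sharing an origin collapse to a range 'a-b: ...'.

Answer: at position 5 the run shows 'level 3, partial -1' where the working version logs 'level 3, partial 0'.
Intended log window:
  3: leaving sum_active with 3
  4: intermediate pair 3, 3
  5: level 3, partial 0
  6: level 1, partial 3
Execution walk:
  sum_active([-3, -5, 3, 0, 1, -1]) -> 3  [called from derive_floor, line 17]
  bind_quota(-1, 3) -> 3  [called from bind_quota, line 5]
  bind_quota(1, 2) -> 3  [called from bind_quota, line 5]
  bind_quota(3, -1) -> 3  [called from derive_floor, line 20]
  derive_floor([-3, -5, 3, 0, 1, -1]) -> 3  [called from main, line 26]
Log line origins:
  1: logged in main at line 25
  2: logged in derive_floor at line 16
  3: logged in sum_active at line 12
  4: logged in derive_floor at line 19
  5: logged in bind_quota at line 4
  6: logged in bind_quota at line 4
  7: logged in main at line 27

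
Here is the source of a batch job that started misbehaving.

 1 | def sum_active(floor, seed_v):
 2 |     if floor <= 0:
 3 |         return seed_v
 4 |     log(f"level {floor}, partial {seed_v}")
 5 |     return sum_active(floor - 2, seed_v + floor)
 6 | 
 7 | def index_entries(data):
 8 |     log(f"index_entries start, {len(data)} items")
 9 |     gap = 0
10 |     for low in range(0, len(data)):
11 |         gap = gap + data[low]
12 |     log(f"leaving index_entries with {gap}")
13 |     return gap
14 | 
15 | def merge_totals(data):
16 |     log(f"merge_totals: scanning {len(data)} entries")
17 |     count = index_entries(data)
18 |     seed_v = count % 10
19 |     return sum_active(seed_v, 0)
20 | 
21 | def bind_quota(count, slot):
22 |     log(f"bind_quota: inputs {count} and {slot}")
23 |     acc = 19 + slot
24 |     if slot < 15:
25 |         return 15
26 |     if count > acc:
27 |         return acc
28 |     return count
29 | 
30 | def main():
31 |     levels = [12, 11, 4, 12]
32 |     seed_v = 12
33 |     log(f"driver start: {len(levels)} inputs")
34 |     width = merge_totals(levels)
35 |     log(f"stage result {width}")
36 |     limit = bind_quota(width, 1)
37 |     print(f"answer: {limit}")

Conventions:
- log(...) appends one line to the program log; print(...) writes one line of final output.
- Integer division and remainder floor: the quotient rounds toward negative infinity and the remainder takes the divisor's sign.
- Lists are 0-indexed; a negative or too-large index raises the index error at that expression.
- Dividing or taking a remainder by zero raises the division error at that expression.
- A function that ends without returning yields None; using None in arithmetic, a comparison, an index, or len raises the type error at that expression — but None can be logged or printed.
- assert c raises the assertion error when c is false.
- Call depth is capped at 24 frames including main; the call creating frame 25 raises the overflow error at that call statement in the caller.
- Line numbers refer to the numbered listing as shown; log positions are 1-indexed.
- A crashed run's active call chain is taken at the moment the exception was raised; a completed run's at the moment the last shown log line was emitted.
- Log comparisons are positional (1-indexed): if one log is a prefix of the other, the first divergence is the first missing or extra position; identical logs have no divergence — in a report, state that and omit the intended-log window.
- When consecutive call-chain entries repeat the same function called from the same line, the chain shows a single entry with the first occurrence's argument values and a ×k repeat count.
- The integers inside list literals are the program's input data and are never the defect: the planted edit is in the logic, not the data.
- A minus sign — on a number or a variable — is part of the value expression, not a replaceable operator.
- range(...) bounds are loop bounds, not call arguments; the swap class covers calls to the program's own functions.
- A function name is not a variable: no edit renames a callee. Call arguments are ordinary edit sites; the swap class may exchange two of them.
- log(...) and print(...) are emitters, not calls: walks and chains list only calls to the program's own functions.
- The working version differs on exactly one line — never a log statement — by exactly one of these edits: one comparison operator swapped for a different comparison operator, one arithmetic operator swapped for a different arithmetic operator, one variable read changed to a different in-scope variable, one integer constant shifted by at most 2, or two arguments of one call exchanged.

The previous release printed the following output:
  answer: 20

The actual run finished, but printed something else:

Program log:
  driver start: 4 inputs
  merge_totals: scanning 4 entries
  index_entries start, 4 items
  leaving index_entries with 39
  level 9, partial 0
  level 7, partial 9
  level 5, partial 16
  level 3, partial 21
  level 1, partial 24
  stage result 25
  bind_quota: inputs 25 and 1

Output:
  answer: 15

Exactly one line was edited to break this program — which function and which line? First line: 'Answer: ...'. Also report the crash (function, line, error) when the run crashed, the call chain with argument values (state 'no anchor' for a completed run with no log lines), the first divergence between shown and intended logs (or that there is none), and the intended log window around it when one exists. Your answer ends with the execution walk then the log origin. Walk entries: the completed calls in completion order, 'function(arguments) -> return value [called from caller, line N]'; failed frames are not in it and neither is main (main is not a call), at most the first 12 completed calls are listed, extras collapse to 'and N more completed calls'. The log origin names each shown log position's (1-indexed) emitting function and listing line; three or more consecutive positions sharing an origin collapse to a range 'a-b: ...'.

Answer: the defect is in bind_quota at line 24.
Key observation: No log line changed; the fault shows up purely in the output.
Call chain: main -> bind_quota(25, 1) (called at line 36).
First divergence: none (the log streams are identical).
Execution walk:
  index_entries([12, 11, 4, 12]) -> 39  [called from merge_totals, line 17]
  sum_active(-1, 25) -> 25  [called from sum_active, line 5]
  sum_active(1, 24) -> 25  [called from sum_active, line 5]
  sum_active(3, 21) -> 25  [called from sum_active, line 5]
  sum_active(5, 16) -> 25  [called from sum_active, line 5]
  sum_active(7, 9) -> 25  [called from sum_active, line 5]
  sum_active(9, 0) -> 25  [called from merge_totals, line 19]
  merge_totals([12, 11, 4, 12]) -> 25  [called from main, line 34]
  bind_quota(25, 1) -> 15  [called from main, line 36]
Log line origins:
  1: from main, line 33
  2: from merge_totals, line 16
  3: from index_entries, line 8
  4: from index_entries, line 12
  5-9: from sum_active, line 4
  10: from main, line 35
  11: from bind_quota, line 22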